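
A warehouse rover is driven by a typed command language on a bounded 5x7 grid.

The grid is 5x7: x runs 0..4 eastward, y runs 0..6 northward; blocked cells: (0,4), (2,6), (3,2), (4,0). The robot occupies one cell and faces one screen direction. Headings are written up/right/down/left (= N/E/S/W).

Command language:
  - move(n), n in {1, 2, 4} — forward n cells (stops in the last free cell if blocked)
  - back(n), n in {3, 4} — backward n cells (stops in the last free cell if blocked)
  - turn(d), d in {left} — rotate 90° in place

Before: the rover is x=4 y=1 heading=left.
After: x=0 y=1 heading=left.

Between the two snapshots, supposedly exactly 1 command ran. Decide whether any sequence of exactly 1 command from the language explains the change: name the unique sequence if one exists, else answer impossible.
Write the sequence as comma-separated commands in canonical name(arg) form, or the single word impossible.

key: still facing W — the one step turns nothing
start: x=4 y=1 heading=left
[1] after move(4): x=0 y=1 heading=left
uniquely the one of 6 1-step routes that fits.

move(4)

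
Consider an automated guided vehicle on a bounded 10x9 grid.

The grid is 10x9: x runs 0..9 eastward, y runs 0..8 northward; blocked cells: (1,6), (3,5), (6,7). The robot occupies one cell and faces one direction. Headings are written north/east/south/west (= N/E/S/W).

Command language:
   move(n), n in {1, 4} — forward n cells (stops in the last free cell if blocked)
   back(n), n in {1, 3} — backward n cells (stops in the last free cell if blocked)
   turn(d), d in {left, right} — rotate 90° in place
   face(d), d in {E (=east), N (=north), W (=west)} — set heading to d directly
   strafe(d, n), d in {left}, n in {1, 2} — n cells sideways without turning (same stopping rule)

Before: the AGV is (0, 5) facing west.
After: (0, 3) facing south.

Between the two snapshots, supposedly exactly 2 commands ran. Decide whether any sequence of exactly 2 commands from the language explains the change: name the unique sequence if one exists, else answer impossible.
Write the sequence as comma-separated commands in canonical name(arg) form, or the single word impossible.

strafe(left, 2), turn(left)

key: cell and facing (now S) both changed — the 2 commands mix motion and turning
t0: (0, 5) facing west
1. strafe(left, 2) → (0, 3) facing west
2. turn(left) → (0, 3) facing south
no rival 2-sequence matches.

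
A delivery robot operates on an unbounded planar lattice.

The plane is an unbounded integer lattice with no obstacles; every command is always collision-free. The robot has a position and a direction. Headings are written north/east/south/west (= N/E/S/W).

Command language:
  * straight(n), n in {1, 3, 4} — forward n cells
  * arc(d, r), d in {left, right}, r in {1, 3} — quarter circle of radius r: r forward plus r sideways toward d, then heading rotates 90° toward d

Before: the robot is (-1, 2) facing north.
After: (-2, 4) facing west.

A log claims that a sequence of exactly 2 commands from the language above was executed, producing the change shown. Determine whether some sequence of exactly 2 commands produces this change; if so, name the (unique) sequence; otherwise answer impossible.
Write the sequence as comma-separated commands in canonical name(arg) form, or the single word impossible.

key: position moved to (-2,4) AND the heading swung to W — translation plus rotation needed
initial: (-1, 2) facing north
t=1 straight(1) ⇒ (-1, 3) facing north
t=2 arc(left, 1) ⇒ (-2, 4) facing west
all 49 alternatives checked — unique.

straight(1), arc(left, 1)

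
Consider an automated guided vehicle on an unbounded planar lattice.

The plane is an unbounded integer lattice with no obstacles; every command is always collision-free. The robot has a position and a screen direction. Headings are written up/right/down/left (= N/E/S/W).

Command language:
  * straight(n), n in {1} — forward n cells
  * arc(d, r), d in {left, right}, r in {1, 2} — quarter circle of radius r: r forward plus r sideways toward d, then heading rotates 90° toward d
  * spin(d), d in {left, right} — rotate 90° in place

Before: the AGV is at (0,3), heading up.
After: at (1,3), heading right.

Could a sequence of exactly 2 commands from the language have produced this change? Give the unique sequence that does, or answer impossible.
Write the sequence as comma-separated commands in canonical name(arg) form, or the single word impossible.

spin(right), straight(1)

key: position moved to (1,3) AND the heading swung to E — translation plus rotation needed
from: at (0,3), heading up
[1] after spin(right): at (0,3), heading right
[2] after straight(1): at (1,3), heading right
uniquely the one of 49 2-step routes that fits.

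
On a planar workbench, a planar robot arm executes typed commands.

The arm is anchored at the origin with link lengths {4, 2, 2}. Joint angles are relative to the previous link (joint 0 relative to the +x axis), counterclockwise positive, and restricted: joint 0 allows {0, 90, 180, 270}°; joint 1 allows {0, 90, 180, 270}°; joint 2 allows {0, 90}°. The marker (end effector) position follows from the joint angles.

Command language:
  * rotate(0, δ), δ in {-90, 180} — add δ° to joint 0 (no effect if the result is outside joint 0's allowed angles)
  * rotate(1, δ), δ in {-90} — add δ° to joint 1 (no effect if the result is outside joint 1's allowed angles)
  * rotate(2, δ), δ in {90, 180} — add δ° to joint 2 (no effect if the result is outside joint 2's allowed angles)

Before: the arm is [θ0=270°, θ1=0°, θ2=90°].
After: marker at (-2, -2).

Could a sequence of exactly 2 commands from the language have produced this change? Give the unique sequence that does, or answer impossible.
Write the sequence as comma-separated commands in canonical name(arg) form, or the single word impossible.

rotate(1, -90), rotate(1, -90)

from: [θ0=270°, θ1=0°, θ2=90°]
1. rotate(1, -90) → [θ0=270°, θ1=270°, θ2=90°]
2. rotate(1, -90) → [θ0=270°, θ1=180°, θ2=90°]
no rival 2-sequence matches.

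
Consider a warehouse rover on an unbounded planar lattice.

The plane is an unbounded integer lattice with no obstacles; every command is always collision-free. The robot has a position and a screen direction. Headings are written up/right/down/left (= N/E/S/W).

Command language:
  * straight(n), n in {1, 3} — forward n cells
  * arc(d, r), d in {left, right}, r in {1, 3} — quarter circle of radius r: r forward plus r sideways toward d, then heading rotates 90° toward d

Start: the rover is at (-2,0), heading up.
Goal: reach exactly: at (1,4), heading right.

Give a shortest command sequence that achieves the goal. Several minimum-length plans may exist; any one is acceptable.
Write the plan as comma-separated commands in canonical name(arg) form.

begin: at (-2,0), heading up
step 1 (straight(1)): at (-2,1), heading up
step 2 (arc(right, 3)): at (1,4), heading right
shorter routes all fall short; 2 is best.

straight(1), arc(right, 3)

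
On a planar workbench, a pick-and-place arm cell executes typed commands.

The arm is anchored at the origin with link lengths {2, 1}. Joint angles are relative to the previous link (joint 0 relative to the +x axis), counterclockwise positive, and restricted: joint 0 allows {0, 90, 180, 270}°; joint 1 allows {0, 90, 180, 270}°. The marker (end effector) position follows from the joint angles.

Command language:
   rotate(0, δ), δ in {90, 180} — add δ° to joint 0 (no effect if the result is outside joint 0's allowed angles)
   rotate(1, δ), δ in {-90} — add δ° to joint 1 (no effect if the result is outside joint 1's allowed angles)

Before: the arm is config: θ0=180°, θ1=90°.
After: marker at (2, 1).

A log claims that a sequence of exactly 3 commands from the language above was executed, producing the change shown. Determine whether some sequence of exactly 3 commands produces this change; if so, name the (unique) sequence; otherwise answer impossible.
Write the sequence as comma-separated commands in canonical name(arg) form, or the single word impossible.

t0: config: θ0=180°, θ1=90°
[1] after rotate(0, 180): config: θ0=0°, θ1=90°
[2] after rotate(0, 180): config: θ0=180°, θ1=90°
[3] after rotate(0, 180): config: θ0=0°, θ1=90°
all 27 alternatives checked — unique.

rotate(0, 180), rotate(0, 180), rotate(0, 180)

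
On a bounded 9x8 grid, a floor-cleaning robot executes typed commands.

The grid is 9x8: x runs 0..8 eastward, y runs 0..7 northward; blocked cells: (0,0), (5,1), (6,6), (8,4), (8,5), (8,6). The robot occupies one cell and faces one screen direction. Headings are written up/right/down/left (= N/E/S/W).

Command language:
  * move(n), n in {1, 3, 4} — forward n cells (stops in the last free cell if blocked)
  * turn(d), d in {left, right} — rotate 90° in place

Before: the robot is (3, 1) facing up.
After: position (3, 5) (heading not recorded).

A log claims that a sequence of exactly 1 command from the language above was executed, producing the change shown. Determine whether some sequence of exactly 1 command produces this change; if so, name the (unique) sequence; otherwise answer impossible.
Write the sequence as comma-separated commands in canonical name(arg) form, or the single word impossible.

t0: (3, 1) facing up
step 1 (move(4)): (3, 5) facing up
no other 1-command option fits: unique.

move(4)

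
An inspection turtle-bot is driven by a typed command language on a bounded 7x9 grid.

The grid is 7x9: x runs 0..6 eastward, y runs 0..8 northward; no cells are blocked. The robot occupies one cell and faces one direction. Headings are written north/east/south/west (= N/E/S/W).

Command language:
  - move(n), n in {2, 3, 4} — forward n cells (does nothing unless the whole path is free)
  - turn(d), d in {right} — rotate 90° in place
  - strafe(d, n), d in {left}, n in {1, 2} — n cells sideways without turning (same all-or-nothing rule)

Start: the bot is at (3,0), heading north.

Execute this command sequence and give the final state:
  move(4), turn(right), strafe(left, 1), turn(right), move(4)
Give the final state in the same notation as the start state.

start: at (3,0), heading north
[1] after move(4): at (3,4), heading north
[2] after turn(right): at (3,4), heading east
[3] after strafe(left, 1): at (3,5), heading east
[4] after turn(right): at (3,5), heading south
[5] after move(4): at (3,1), heading south

at (3,1), heading south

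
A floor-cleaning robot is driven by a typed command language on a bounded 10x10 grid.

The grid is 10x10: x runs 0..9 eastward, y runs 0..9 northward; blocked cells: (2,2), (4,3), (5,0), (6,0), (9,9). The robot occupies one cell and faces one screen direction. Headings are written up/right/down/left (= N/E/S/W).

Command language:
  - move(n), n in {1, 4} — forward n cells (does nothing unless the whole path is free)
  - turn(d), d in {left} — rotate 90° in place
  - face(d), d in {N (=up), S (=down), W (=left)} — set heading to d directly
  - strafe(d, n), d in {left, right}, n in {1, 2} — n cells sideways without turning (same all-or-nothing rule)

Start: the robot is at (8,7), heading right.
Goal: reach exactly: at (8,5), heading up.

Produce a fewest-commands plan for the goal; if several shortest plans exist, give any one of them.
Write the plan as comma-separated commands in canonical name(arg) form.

start: at (8,7), heading right
step 1 (strafe(right, 2)): at (8,5), heading right
step 2 (turn(left)): at (8,5), heading up
no 1-step plan works, so 2 is optimal.

strafe(right, 2), turn(left)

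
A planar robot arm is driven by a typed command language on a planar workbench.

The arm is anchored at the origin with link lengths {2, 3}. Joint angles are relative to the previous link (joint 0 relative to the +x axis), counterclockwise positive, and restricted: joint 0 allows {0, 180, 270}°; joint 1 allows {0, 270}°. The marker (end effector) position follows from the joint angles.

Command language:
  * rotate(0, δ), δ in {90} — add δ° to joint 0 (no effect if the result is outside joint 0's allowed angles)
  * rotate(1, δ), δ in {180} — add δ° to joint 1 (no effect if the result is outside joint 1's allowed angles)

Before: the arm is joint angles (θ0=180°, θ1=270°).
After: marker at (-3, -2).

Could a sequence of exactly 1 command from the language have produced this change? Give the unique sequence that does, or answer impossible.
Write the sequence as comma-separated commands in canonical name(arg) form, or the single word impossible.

t0: joint angles (θ0=180°, θ1=270°)
t=1 rotate(0, 90) ⇒ joint angles (θ0=270°, θ1=270°)
all 2 alternatives checked — unique.

rotate(0, 90)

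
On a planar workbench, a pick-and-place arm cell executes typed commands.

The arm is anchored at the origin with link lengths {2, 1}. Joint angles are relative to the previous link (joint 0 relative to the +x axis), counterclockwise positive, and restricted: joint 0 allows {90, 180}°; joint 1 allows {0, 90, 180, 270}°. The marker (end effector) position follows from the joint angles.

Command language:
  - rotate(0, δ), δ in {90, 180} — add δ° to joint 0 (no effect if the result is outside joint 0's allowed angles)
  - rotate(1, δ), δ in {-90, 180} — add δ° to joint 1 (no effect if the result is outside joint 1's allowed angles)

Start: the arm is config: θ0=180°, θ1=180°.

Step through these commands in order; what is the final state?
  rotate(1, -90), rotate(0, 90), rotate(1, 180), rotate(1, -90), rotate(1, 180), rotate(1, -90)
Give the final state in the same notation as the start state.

config: θ0=180°, θ1=270°

begin: config: θ0=180°, θ1=180°
[1] after rotate(1, -90): config: θ0=180°, θ1=90°
[2] after rotate(0, 90): config: θ0=180°, θ1=90°
[3] after rotate(1, 180): config: θ0=180°, θ1=270°
[4] after rotate(1, -90): config: θ0=180°, θ1=180°
[5] after rotate(1, 180): config: θ0=180°, θ1=0°
[6] after rotate(1, -90): config: θ0=180°, θ1=270°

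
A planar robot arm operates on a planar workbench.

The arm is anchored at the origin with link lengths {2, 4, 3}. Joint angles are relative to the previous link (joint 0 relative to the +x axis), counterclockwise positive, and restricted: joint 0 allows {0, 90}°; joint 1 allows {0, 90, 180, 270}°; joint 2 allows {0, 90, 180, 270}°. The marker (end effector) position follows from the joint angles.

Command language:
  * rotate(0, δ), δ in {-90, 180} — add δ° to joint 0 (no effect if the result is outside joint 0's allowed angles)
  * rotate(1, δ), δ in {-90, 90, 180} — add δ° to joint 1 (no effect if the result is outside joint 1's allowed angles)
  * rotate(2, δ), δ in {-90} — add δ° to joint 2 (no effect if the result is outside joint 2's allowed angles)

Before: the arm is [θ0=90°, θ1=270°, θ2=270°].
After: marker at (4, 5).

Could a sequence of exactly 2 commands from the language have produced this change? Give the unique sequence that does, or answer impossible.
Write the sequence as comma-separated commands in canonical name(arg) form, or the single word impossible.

rotate(2, -90), rotate(2, -90)

initial: [θ0=90°, θ1=270°, θ2=270°]
[1] after rotate(2, -90): [θ0=90°, θ1=270°, θ2=180°]
[2] after rotate(2, -90): [θ0=90°, θ1=270°, θ2=90°]
all 36 alternatives checked — unique.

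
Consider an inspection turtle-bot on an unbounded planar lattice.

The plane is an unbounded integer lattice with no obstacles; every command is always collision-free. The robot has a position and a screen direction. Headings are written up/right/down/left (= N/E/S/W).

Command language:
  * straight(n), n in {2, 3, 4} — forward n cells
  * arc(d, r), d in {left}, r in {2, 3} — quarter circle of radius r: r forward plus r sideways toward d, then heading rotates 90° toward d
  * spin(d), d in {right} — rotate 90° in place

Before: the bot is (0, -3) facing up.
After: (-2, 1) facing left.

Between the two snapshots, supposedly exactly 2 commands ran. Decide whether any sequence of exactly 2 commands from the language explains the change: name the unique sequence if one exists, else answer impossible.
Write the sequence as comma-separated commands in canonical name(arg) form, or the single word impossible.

key: running arc(left, 2) before straight(2) would end elsewhere — order is forced
t0: (0, -3) facing up
[1] after straight(2): (0, -1) facing up
[2] after arc(left, 2): (-2, 1) facing left
no other 2-command option fits: unique.

straight(2), arc(left, 2)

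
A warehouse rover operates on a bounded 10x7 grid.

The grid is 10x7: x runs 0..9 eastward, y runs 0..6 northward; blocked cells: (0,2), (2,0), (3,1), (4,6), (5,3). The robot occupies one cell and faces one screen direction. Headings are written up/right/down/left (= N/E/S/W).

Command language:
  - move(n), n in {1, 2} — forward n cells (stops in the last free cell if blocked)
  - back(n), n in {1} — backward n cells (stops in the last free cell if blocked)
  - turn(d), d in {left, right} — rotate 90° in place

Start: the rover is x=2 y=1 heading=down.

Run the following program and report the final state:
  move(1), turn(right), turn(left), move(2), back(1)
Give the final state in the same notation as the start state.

x=2 y=2 heading=down

from: x=2 y=1 heading=down
t=1 move(1) ⇒ x=2 y=1 heading=down
t=2 turn(right) ⇒ x=2 y=1 heading=left
t=3 turn(left) ⇒ x=2 y=1 heading=down
t=4 move(2) ⇒ x=2 y=1 heading=down
t=5 back(1) ⇒ x=2 y=2 heading=down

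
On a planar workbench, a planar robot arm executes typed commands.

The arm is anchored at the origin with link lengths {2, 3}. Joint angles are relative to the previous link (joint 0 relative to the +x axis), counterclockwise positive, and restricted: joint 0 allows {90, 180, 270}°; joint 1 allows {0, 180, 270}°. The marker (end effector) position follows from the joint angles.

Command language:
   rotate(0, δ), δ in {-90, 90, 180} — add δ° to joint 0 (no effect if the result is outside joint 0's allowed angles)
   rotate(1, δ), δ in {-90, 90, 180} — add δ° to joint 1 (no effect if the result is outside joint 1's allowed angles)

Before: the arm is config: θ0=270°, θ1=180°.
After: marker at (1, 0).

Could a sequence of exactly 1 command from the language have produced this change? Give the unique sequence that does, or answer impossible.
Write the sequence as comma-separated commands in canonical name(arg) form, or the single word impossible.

t0: config: θ0=270°, θ1=180°
step 1 (rotate(0, -90)): config: θ0=180°, θ1=180°
no other 1-command option fits: unique.

rotate(0, -90)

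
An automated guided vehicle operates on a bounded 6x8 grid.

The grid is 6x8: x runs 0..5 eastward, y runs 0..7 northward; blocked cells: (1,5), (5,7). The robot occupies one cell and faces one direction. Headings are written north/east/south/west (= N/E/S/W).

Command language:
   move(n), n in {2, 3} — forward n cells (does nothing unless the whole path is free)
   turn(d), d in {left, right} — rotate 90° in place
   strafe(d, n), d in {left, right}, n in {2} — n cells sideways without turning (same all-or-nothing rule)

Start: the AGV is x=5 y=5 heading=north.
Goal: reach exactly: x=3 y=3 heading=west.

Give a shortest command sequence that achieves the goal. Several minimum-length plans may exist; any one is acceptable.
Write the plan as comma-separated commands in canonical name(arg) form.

turn(left), strafe(left, 2), move(2)

initial: x=5 y=5 heading=north
t=1 turn(left) ⇒ x=5 y=5 heading=west
t=2 strafe(left, 2) ⇒ x=5 y=3 heading=west
t=3 move(2) ⇒ x=3 y=3 heading=west
nothing shorter than 3 reaches the goal.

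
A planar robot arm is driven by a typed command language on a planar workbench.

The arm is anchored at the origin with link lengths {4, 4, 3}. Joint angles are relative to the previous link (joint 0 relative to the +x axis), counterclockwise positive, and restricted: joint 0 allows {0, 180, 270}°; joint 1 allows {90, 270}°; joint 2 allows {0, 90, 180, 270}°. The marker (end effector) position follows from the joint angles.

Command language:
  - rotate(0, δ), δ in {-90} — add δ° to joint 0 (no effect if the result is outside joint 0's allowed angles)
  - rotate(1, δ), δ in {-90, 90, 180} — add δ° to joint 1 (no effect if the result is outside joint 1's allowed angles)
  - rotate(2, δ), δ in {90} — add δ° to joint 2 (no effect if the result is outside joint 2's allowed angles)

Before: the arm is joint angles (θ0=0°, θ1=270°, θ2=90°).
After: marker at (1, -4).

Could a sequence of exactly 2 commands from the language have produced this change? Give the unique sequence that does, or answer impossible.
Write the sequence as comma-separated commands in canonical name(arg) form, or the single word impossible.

rotate(2, 90), rotate(2, 90)

initial: joint angles (θ0=0°, θ1=270°, θ2=90°)
1. rotate(2, 90) → joint angles (θ0=0°, θ1=270°, θ2=180°)
2. rotate(2, 90) → joint angles (θ0=0°, θ1=270°, θ2=270°)
no rival 2-sequence matches.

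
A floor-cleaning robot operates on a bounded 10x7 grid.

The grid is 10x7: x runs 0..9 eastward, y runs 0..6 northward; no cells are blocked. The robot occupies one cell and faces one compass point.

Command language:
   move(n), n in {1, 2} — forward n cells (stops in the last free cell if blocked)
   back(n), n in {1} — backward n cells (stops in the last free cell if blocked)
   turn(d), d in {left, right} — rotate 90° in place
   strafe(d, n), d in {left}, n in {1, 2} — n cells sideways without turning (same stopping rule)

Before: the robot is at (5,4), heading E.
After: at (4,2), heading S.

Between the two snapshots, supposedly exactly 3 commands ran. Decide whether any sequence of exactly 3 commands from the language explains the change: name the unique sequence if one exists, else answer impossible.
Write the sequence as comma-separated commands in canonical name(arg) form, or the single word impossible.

back(1), turn(right), move(2)

key: running move(2) before back(1) would end elsewhere — order is forced
begin: at (5,4), heading E
1. back(1) → at (4,4), heading E
2. turn(right) → at (4,4), heading S
3. move(2) → at (4,2), heading S
no other 3-command option fits: unique.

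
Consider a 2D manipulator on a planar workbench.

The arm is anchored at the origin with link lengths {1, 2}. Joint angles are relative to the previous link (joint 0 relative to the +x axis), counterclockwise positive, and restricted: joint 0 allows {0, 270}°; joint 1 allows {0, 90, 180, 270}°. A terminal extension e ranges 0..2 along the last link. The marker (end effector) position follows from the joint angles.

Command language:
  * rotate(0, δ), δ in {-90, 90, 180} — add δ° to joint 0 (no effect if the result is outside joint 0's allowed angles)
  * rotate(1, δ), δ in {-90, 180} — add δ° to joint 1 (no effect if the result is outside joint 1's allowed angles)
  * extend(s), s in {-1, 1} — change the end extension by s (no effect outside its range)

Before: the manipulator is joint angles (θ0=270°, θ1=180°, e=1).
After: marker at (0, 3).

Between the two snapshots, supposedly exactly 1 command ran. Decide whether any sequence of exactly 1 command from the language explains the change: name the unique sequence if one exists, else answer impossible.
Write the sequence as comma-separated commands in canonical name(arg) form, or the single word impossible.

from: joint angles (θ0=270°, θ1=180°, e=1)
t=1 extend(1) ⇒ joint angles (θ0=270°, θ1=180°, e=2)
no other 1-command option fits: unique.

extend(1)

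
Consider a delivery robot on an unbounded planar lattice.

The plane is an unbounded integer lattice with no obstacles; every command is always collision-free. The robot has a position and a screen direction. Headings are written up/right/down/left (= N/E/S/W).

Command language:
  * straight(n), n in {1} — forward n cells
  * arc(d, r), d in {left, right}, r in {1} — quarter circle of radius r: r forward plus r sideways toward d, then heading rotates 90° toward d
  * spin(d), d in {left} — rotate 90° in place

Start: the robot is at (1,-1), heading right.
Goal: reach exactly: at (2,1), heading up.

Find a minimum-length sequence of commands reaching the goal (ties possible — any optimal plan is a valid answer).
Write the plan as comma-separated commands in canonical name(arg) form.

t0: at (1,-1), heading right
[1] after arc(left, 1): at (2,0), heading up
[2] after straight(1): at (2,1), heading up
minimal: 2 command(s), checked below 2.

arc(left, 1), straight(1)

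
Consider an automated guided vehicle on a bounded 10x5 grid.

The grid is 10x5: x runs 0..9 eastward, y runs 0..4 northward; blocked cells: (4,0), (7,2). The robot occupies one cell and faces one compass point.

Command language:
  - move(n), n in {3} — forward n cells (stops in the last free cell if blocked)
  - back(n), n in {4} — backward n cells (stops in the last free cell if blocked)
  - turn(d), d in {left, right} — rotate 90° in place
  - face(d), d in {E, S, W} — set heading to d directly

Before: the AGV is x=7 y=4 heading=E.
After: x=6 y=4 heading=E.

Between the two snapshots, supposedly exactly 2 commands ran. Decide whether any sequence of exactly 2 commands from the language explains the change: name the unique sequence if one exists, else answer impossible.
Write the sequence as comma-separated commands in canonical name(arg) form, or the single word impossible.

back(4), move(3)

key: order matters: swapping back(4) and move(3) lands elsewhere
from: x=7 y=4 heading=E
step 1 (back(4)): x=3 y=4 heading=E
step 2 (move(3)): x=6 y=4 heading=E
no rival 2-sequence matches.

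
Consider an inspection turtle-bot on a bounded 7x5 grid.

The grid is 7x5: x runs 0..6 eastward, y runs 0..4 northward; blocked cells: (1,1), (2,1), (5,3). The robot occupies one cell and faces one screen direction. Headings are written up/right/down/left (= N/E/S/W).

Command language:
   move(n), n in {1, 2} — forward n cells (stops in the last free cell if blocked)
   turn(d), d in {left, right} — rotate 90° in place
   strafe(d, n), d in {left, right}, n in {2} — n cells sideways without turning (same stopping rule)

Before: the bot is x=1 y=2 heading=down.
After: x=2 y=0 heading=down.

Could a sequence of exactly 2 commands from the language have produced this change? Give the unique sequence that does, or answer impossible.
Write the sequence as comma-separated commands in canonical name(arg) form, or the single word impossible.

all 36 sequences checked — none match.

impossible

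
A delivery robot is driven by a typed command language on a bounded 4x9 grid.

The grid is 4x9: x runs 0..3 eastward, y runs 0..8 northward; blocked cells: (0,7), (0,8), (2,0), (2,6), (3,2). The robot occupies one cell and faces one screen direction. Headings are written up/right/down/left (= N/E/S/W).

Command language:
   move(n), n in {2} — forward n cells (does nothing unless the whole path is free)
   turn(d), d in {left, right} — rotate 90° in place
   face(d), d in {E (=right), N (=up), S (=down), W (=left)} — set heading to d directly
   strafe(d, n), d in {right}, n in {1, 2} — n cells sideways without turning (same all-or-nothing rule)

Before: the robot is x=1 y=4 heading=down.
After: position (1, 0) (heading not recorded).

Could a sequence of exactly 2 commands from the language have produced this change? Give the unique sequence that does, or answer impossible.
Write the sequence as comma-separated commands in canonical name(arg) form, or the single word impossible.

move(2), move(2)

begin: x=1 y=4 heading=down
[1] after move(2): x=1 y=2 heading=down
[2] after move(2): x=1 y=0 heading=down
uniquely the one of 81 2-step routes that fits.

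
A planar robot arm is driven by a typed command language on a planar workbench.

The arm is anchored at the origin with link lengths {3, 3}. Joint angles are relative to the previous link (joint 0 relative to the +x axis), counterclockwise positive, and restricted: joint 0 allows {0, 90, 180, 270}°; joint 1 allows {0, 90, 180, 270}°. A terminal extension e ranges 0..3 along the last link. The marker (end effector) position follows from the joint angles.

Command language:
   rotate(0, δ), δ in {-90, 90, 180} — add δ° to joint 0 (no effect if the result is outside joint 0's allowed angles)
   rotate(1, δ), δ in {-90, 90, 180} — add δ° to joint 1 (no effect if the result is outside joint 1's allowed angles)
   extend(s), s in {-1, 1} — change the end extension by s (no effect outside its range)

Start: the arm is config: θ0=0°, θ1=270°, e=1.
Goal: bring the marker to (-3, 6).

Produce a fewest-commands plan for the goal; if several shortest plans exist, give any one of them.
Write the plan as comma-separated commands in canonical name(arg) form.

t0: config: θ0=0°, θ1=270°, e=1
[1] after extend(1): config: θ0=0°, θ1=270°, e=2
[2] after extend(1): config: θ0=0°, θ1=270°, e=3
[3] after rotate(0, 180): config: θ0=180°, θ1=270°, e=3
nothing shorter than 3 reaches the goal.

extend(1), extend(1), rotate(0, 180)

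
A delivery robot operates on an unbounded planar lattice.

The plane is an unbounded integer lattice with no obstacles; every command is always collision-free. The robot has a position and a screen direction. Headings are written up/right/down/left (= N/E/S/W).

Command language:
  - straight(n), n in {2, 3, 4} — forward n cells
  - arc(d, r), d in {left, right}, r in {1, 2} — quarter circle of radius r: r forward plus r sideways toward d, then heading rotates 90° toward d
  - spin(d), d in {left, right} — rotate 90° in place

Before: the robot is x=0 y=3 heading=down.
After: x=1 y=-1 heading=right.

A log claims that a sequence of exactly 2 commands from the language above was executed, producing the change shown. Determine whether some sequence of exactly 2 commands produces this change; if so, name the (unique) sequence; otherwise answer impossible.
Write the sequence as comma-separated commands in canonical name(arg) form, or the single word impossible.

key: cell and facing (now E) both changed — the 2 commands mix motion and turning
from: x=0 y=3 heading=down
t=1 straight(3) ⇒ x=0 y=0 heading=down
t=2 arc(left, 1) ⇒ x=1 y=-1 heading=right
no other 2-command option fits: unique.

straight(3), arc(left, 1)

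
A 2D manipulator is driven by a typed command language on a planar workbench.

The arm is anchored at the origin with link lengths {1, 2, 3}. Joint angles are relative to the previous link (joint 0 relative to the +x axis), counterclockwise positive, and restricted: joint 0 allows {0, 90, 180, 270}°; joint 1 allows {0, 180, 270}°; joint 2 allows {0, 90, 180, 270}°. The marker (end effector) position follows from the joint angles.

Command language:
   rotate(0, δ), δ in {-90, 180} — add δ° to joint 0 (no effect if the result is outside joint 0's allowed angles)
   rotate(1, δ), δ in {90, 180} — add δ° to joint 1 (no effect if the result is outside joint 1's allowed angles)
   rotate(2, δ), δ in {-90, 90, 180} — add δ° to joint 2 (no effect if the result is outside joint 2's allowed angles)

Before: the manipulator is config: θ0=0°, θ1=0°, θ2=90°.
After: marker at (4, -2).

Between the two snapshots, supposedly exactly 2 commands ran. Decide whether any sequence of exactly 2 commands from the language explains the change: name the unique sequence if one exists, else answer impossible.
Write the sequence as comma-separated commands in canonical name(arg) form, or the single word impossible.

rotate(1, 180), rotate(1, 90)

key: order matters: swapping rotate(1, 180) and rotate(1, 90) lands elsewhere
initial: config: θ0=0°, θ1=0°, θ2=90°
[1] after rotate(1, 180): config: θ0=0°, θ1=180°, θ2=90°
[2] after rotate(1, 90): config: θ0=0°, θ1=270°, θ2=90°
no rival 2-sequence matches.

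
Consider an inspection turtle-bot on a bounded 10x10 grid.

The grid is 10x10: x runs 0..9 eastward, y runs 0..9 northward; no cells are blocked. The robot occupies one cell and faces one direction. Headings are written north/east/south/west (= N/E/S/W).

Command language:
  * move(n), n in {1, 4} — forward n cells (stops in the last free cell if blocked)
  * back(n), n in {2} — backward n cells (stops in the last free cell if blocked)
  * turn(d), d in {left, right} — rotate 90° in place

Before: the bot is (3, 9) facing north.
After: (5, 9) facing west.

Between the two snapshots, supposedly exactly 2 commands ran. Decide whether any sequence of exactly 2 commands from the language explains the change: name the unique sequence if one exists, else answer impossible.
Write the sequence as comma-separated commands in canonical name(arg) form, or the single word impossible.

turn(left), back(2)

key: cell and facing (now W) both changed — the 2 commands mix motion and turning
from: (3, 9) facing north
[1] after turn(left): (3, 9) facing west
[2] after back(2): (5, 9) facing west
all 25 alternatives checked — unique.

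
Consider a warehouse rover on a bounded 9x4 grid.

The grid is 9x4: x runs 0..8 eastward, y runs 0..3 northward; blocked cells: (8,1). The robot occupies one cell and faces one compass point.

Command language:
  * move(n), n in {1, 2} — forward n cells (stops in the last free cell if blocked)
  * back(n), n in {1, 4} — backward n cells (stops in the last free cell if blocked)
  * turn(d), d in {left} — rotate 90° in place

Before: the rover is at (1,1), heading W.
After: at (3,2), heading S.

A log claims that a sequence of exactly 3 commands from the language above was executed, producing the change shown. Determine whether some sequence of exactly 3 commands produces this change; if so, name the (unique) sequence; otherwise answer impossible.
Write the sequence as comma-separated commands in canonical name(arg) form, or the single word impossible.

impossible

all 125 sequences checked — none match.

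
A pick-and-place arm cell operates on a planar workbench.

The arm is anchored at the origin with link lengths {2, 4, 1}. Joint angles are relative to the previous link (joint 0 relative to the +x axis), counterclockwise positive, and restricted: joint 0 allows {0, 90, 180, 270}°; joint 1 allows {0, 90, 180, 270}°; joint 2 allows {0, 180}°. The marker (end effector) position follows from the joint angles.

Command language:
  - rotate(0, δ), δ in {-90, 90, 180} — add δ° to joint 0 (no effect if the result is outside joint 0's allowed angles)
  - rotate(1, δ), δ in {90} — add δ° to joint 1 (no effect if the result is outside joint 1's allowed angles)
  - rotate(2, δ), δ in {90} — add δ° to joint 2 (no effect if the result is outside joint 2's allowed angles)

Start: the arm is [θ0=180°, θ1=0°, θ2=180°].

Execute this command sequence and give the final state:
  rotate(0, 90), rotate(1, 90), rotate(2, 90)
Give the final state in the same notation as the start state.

[θ0=270°, θ1=90°, θ2=180°]

start: [θ0=180°, θ1=0°, θ2=180°]
1. rotate(0, 90) → [θ0=270°, θ1=0°, θ2=180°]
2. rotate(1, 90) → [θ0=270°, θ1=90°, θ2=180°]
3. rotate(2, 90) → [θ0=270°, θ1=90°, θ2=180°]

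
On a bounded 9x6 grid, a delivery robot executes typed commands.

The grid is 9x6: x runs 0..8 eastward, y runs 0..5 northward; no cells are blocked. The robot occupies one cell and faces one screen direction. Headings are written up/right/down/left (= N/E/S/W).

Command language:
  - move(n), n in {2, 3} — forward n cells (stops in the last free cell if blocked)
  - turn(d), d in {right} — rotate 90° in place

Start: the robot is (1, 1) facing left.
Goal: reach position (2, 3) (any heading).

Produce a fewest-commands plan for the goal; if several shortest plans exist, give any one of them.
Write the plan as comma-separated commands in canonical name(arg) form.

t0: (1, 1) facing left
[1] after move(2): (0, 1) facing left
[2] after turn(right): (0, 1) facing up
[3] after move(2): (0, 3) facing up
[4] after turn(right): (0, 3) facing right
[5] after move(2): (2, 3) facing right
shorter routes all fall short; 5 is best.

move(2), turn(right), move(2), turn(right), move(2)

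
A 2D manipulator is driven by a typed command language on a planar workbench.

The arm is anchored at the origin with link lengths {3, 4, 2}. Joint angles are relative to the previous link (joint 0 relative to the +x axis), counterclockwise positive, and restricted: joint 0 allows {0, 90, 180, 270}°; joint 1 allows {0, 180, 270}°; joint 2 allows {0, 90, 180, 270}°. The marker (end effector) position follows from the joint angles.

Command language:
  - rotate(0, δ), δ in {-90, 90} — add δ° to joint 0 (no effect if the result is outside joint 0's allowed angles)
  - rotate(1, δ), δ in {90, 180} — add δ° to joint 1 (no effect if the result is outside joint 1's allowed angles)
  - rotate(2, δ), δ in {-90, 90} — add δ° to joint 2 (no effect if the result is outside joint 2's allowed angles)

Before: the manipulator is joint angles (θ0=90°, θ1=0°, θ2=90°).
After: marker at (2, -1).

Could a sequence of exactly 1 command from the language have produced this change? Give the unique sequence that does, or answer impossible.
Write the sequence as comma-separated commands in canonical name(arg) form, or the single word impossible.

rotate(1, 180)

t0: joint angles (θ0=90°, θ1=0°, θ2=90°)
1. rotate(1, 180) → joint angles (θ0=90°, θ1=180°, θ2=90°)
all 6 alternatives checked — unique.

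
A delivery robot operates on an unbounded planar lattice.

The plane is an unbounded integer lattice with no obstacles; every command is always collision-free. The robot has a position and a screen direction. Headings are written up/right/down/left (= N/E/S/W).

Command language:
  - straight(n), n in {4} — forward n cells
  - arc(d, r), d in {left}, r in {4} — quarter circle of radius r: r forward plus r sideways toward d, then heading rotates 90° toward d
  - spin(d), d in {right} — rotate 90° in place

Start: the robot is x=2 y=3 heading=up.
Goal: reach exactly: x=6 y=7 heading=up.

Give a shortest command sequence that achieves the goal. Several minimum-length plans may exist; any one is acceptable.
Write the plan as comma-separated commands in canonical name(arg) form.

start: x=2 y=3 heading=up
step 1 (spin(right)): x=2 y=3 heading=right
step 2 (arc(left, 4)): x=6 y=7 heading=up
nothing shorter than 2 reaches the goal.

spin(right), arc(left, 4)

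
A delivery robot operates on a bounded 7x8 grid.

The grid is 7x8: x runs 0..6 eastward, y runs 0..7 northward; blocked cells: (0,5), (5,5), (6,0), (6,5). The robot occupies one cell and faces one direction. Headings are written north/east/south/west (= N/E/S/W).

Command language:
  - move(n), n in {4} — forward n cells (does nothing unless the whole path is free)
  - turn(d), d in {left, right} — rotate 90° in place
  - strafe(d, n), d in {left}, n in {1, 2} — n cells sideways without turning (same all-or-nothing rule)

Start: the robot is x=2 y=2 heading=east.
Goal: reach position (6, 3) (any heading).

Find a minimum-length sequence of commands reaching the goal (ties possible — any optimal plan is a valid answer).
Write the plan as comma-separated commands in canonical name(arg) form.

strafe(left, 1), move(4)

start: x=2 y=2 heading=east
step 1 (strafe(left, 1)): x=2 y=3 heading=east
step 2 (move(4)): x=6 y=3 heading=east
minimal: 2 command(s), checked below 2.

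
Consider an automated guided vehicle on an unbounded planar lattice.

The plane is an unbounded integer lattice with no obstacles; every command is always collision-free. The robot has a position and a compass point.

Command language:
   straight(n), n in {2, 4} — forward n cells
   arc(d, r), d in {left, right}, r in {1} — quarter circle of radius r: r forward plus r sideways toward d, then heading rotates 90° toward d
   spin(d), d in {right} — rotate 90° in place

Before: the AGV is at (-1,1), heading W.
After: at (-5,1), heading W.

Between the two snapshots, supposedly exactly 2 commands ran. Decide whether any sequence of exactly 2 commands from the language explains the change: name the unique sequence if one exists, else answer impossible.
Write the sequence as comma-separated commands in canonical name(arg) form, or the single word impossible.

straight(2), straight(2)

key: still facing W at the end — nothing in the sequence rotates
t0: at (-1,1), heading W
t=1 straight(2) ⇒ at (-3,1), heading W
t=2 straight(2) ⇒ at (-5,1), heading W
no other 2-command option fits: unique.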